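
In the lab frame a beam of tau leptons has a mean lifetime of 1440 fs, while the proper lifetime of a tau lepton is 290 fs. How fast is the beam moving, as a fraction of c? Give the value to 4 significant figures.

β ≈ 0.9795

γ = Δt/τ₀ = 1440/290 = 4.96552
β = √(1 − 1/γ²) = √(1 − 1/4.96552²) = 0.9795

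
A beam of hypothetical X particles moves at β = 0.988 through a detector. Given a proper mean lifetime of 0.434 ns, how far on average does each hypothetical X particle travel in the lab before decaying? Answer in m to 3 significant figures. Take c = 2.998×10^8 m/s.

d ≈ 0.832 m

γ = 1/√(1 − 0.988²) = 6.4744
Dilated lifetime: Δt = γτ₀ = 6.4744 × 0.434 ns = 2.8099 ns
d = vΔt = 0.988c × 2.8099 ns = 2.9620×10^8 m/s × 2.8099×10^-9 s = 0.832 m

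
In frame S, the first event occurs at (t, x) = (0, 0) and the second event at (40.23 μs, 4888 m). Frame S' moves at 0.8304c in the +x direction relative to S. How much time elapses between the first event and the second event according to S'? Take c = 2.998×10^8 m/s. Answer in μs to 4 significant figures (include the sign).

Δt' ≈ 47.90 μs

γ = 1/√(1 − 0.8304²) = 1.79479
Δt' = γ(Δt − vΔx/c²) = 1.79479 × (40.23 μs − 0.8304×4888 m / (2.998×10^8 m/s))
= 1.79479 × (26.6910 μs) = 47.90 μs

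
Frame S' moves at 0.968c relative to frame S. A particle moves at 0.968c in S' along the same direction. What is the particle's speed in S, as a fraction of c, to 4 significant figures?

u ≈ 0.9995c

Relativistic velocity addition: u = (u' + v)/(1 + u'v/c²)
= (0.968 + 0.968)/(1 + 0.968×0.968) = 1.936/1.93702 = 0.9995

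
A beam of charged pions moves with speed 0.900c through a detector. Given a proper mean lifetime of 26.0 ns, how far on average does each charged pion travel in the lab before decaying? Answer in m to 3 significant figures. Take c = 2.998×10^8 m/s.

d ≈ 16.1 m

γ = 1/√(1 − 0.900²) = 2.2942
Dilated lifetime: Δt = γτ₀ = 2.2942 × 26.0 ns = 59.648 ns
d = vΔt = 0.900c × 59.648 ns = 2.6982×10^8 m/s × 5.9648×10^-8 s = 16.1 m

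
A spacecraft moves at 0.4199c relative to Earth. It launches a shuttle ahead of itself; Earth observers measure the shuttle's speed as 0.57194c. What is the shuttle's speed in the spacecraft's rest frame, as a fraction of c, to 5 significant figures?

Inverse velocity addition: u' = (u − v)/(1 − uv/c²)
= (0.57194 − 0.4199)/(1 − 0.57194×0.4199) = 0.15204/0.7598424 = 0.20009

u' ≈ 0.20009c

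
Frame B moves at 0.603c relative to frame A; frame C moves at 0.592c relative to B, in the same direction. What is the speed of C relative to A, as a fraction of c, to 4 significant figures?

Compose boost 2: (0.592 + 0.603)/(1 + 0.592×0.603) = 1.195/1.35698 = 0.8806

u ≈ 0.8806c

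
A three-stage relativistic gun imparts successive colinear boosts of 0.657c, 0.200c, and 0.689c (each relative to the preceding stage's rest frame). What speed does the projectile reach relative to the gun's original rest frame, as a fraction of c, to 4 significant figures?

u ≈ 0.9504c

Compose boost 2: (0.200 + 0.657)/(1 + 0.200×0.657) = 0.8570/1.13140 = 0.757469
Compose boost 3: (0.689 + 0.757469)/(1 + 0.689×0.757469) = 1.44647/1.52190 = 0.9504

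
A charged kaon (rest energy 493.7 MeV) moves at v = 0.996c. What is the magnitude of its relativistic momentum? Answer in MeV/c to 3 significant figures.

γ = 1/√(1 − 0.996²) = 11.192
p = γβm₀c = 11.192 × 0.996 × 493.7 MeV/c = 5500 MeV/c

p ≈ 5500 MeV/c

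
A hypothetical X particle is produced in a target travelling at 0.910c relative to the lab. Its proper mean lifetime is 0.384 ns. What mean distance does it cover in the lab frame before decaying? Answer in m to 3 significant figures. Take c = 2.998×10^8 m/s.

γ = 1/√(1 − 0.910²) = 2.4119
Dilated lifetime: Δt = γτ₀ = 2.4119 × 0.384 ns = 0.92618 ns
d = vΔt = 0.910c × 0.92618 ns = 2.7282×10^8 m/s × 9.2618×10^-10 s = 0.253 m

d ≈ 0.253 m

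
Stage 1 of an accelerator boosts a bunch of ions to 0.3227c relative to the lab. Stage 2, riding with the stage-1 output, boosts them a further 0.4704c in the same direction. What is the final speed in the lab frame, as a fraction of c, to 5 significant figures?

u ≈ 0.68858c

Compose boost 2: (0.4704 + 0.3227)/(1 + 0.4704×0.3227) = 0.79310/1.151798 = 0.68858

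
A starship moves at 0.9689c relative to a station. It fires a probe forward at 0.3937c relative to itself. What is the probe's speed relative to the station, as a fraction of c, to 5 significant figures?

Relativistic velocity addition: u = (u' + v)/(1 + u'v/c²)
= (0.3937 + 0.9689)/(1 + 0.3937×0.9689) = 1.3626/1.381456 = 0.98635

u ≈ 0.98635c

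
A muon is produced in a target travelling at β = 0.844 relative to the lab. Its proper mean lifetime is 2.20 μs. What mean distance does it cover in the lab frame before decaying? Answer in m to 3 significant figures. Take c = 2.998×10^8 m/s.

γ = 1/√(1 − 0.844²) = 1.8645
Dilated lifetime: Δt = γτ₀ = 1.8645 × 2.20 μs = 4.1019 μs
d = vΔt = 0.844c × 4.1019 μs = 2.5303×10^8 m/s × 4.1019×10^-6 s = 1040 m

d ≈ 1040 m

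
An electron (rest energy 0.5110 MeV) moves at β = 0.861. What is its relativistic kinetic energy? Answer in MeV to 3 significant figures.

γ = 1/√(1 − 0.861²) = 1.9662
K = (γ − 1)m₀c² = (1.9662 − 1) × 0.5110 MeV = 0.96616 × 0.5110 MeV = 0.494 MeV

K ≈ 0.494 MeV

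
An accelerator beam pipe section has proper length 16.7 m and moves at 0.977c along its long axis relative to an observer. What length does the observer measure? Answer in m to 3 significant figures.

L ≈ 3.56 m

γ = 1/√(1 − 0.977²) = 4.6896
Length contraction: L = L₀/γ = 16.7/4.6896 = 3.56 m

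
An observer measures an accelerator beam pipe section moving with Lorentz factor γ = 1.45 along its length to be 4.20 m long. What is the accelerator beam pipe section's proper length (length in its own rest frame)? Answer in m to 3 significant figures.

γ = 1.45 (given)
L₀ = γL = 1.45 × 4.20 = 6.09 m

L₀ ≈ 6.09 m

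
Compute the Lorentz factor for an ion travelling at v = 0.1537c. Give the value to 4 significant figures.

γ ≈ 1.012

γ = 1/√(1 − β²) = 1/√(1 − 0.1537²) = 1/√(0.976376) = 1.012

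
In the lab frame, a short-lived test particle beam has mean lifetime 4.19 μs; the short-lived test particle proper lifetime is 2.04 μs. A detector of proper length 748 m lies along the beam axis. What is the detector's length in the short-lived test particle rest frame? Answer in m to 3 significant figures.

L ≈ 364 m

Time dilation ⇒ γ = Δt/τ₀ = 4.19/2.04 = 2.0539
Length contraction: L = L₀/γ = 748/2.0539 = 364 m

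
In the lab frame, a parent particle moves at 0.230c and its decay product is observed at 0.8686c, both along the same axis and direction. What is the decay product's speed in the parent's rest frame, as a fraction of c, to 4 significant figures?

u' ≈ 0.7980c

Inverse velocity addition: u' = (u − v)/(1 − uv/c²)
= (0.8686 − 0.230)/(1 − 0.8686×0.230) = 0.6386/0.800222 = 0.7980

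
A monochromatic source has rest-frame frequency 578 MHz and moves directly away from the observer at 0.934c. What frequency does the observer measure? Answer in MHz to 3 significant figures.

f_obs ≈ 107 MHz

Relativistic Doppler: f_obs = f_src √((1−β)/(1+β))
= 578 × √(0.066000/1.9340) = 578 × 0.18473 = 107 MHz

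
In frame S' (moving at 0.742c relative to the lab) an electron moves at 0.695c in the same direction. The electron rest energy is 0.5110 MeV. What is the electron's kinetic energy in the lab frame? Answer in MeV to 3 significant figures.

u_lab = (0.695 + 0.742)/(1 + 0.695×0.742) = 0.948083
γ = 1/√(1 − 0.948083²) = 3.1444
K = (γ − 1)m₀c² = (3.1444 − 1) × 0.5110 = 2.1444 × 0.5110 = 1.10 MeV

K ≈ 1.10 MeV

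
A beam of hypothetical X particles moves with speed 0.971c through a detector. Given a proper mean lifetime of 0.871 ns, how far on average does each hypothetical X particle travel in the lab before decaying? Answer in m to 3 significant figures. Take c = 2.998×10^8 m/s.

d ≈ 1.06 m

γ = 1/√(1 − 0.971²) = 4.1827
Dilated lifetime: Δt = γτ₀ = 4.1827 × 0.871 ns = 3.6431 ns
d = vΔt = 0.971c × 3.6431 ns = 2.9111×10^8 m/s × 3.6431×10^-9 s = 1.06 m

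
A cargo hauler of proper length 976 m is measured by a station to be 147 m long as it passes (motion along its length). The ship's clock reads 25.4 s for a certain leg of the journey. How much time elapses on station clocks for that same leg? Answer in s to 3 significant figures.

Length contraction ⇒ γ = L₀/L = 976/147 = 6.6395
Time dilation: Δt = γτ₀ = 6.6395 × 25.4 s = 169 s

Δt ≈ 169 s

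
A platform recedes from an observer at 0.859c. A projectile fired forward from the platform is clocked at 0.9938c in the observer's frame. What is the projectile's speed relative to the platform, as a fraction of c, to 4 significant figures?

Inverse velocity addition: u' = (u − v)/(1 − uv/c²)
= (0.9938 − 0.859)/(1 − 0.9938×0.859) = 0.1348/0.146326 = 0.9212

u' ≈ 0.9212c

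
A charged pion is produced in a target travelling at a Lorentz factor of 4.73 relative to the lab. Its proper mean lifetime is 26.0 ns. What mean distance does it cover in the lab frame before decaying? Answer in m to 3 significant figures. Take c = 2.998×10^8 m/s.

d ≈ 36.0 m

β = √(1 − 1/γ²) = √(1 − 1/4.73²) = 0.97740
Dilated lifetime: Δt = γτ₀ = 4.73 × 26.0 ns = 122.98 ns
d = vΔt = 0.97740c × 122.98 ns = 2.9302×10^8 m/s × 1.2298×10^-7 s = 36.0 m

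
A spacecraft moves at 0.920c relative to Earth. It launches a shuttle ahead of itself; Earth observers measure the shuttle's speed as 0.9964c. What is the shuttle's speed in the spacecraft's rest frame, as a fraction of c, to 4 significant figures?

u' ≈ 0.9170c

Inverse velocity addition: u' = (u − v)/(1 − uv/c²)
= (0.9964 − 0.920)/(1 − 0.9964×0.920) = 0.07640/0.0833120 = 0.9170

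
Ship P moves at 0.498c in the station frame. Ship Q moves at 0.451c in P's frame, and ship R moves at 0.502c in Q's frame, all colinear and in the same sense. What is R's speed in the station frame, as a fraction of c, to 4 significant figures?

u ≈ 0.9193c

Compose boost 2: (0.451 + 0.498)/(1 + 0.451×0.498) = 0.9490/1.22460 = 0.774948
Compose boost 3: (0.502 + 0.774948)/(1 + 0.502×0.774948) = 1.27695/1.38902 = 0.9193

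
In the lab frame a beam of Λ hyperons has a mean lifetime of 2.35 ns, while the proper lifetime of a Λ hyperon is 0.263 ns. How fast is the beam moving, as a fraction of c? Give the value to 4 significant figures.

β ≈ 0.9937

γ = Δt/τ₀ = 2.35/0.263 = 8.93536
β = √(1 − 1/γ²) = √(1 − 1/8.93536²) = 0.9937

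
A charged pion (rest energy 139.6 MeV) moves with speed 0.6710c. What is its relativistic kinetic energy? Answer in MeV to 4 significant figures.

γ = 1/√(1 − 0.6710²) = 1.34870
K = (γ − 1)m₀c² = (1.34870 − 1) × 139.6 MeV = 0.348695 × 139.6 MeV = 48.68 MeV

K ≈ 48.68 MeV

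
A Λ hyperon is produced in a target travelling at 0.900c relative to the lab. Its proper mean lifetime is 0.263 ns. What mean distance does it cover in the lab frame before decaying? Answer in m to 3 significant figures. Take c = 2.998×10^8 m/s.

d ≈ 0.163 m

γ = 1/√(1 − 0.900²) = 2.2942
Dilated lifetime: Δt = γτ₀ = 2.2942 × 0.263 ns = 0.60336 ns
d = vΔt = 0.900c × 0.60336 ns = 2.6982×10^8 m/s × 6.0336×10^-10 s = 0.163 m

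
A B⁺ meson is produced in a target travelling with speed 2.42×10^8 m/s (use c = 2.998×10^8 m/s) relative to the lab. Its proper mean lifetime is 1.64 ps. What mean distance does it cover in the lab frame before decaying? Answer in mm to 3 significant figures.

d ≈ 0.672 mm

β = v/c = 2.42×10^8 / 2.998×10^8 = 0.80720
γ = 1/√(1 − 0.80720²) = 1.6941
Dilated lifetime: Δt = γτ₀ = 1.6941 × 1.64 ps = 2.7784 ps
d = vΔt = 0.80720c × 2.7784 ps = 2.4200×10^8 m/s × 2.7784×10^-12 s = 0.672 mm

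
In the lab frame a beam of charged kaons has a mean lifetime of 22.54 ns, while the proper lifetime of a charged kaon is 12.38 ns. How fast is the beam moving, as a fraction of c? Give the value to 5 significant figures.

β ≈ 0.83566

γ = Δt/τ₀ = 22.54/12.38 = 1.820679
β = √(1 − 1/γ²) = √(1 − 1/1.820679²) = 0.83566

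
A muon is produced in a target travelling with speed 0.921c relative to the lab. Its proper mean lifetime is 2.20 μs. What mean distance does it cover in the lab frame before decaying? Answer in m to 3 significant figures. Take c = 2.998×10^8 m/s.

d ≈ 1560 m

γ = 1/√(1 − 0.921²) = 2.5670
Dilated lifetime: Δt = γτ₀ = 2.5670 × 2.20 μs = 5.6474 μs
d = vΔt = 0.921c × 5.6474 μs = 2.7612×10^8 m/s × 5.6474×10^-6 s = 1560 m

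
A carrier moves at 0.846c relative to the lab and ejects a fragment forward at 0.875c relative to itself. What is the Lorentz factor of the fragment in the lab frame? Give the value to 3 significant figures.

γ ≈ 6.74

u_lab = (0.875 + 0.846)/(1 + 0.875×0.846) = 1.721/1.74025 = 0.988938
γ = 1/√(1 − 0.988938²) = 6.74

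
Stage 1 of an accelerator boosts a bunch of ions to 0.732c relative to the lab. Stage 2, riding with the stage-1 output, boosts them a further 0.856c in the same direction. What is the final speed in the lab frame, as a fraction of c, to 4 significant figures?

u ≈ 0.9763c

Compose boost 2: (0.856 + 0.732)/(1 + 0.856×0.732) = 1.588/1.62659 = 0.9763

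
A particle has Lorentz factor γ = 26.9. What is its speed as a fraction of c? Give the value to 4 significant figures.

β = √(1 − 1/γ²) = √(1 − 1/26.9²) = √(0.998618) = 0.9993

β ≈ 0.9993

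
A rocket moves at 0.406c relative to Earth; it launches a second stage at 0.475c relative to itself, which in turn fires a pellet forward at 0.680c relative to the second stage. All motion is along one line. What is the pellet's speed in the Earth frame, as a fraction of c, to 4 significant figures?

Compose boost 2: (0.475 + 0.406)/(1 + 0.475×0.406) = 0.8810/1.19285 = 0.738567
Compose boost 3: (0.680 + 0.738567)/(1 + 0.680×0.738567) = 1.41857/1.50223 = 0.9443

u ≈ 0.9443c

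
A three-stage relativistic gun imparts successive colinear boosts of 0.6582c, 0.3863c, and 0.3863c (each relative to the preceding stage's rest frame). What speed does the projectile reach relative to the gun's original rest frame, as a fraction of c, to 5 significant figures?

Compose boost 2: (0.3863 + 0.6582)/(1 + 0.3863×0.6582) = 1.0445/1.254263 = 0.8327602
Compose boost 3: (0.3863 + 0.8327602)/(1 + 0.3863×0.8327602) = 1.219060/1.321695 = 0.92235

u ≈ 0.92235c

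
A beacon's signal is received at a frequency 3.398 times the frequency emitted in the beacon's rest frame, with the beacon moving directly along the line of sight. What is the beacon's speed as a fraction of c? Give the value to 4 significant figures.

f_obs/f_src = √((1+β)/(1−β)) = 3.398  ⇒  (1+β)/(1−β) = 11.5464
β = |1 − D²|/(1 + D²) = |1 − 11.5464|/(1 + 11.5464) = 0.8406

β ≈ 0.8406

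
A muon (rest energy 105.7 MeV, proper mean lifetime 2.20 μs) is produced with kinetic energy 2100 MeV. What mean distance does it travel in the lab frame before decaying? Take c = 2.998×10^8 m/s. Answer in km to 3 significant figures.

γ = 1 + K/(m₀c²) = 1 + 2100/105.7 = 20.868
β = √(1 − 1/γ²) = 0.99885
Dilated lifetime: γτ₀ = 20.868 × 2.20 μs = 45.909 μs
d = βc·γτ₀ = 0.99885 × (2.998×10^8 m/s) × 4.5909×10^-5 s = 13.7 km

d ≈ 13.7 km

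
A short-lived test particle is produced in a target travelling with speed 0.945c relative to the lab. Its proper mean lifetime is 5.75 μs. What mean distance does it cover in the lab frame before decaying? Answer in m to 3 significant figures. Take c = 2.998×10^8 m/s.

γ = 1/√(1 − 0.945²) = 3.0574
Dilated lifetime: Δt = γτ₀ = 3.0574 × 5.75 μs = 17.580 μs
d = vΔt = 0.945c × 17.580 μs = 2.8331×10^8 m/s × 1.7580×10^-5 s = 4980 m

d ≈ 4980 m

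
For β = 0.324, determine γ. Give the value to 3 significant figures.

γ ≈ 1.06

γ = 1/√(1 − β²) = 1/√(1 − 0.324²) = 1/√(0.89502) = 1.06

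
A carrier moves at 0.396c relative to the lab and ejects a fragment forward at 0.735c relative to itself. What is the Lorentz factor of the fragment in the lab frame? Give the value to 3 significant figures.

γ ≈ 2.07

u_lab = (0.735 + 0.396)/(1 + 0.735×0.396) = 1.131/1.29106 = 0.876024
γ = 1/√(1 − 0.876024²) = 2.07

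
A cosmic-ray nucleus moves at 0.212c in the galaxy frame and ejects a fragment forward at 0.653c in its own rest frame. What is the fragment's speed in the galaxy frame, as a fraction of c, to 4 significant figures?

u ≈ 0.7598c

Compose boost 2: (0.653 + 0.212)/(1 + 0.653×0.212) = 0.8650/1.13844 = 0.7598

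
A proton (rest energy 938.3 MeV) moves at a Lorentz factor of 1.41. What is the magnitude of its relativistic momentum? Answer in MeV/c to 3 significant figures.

β = √(1 − 1/γ²) = √(1 − 1/1.41²) = 0.70499
p = γβm₀c = 1.41 × 0.70499 × 938.3 MeV/c = 933 MeV/c

p ≈ 933 MeV/c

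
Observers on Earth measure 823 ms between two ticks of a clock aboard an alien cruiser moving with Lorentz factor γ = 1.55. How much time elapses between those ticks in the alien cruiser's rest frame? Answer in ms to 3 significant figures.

γ = 1.55 (given)
Proper time: τ₀ = Δt/γ = 823/1.55 = 531 ms

τ₀ ≈ 531 ms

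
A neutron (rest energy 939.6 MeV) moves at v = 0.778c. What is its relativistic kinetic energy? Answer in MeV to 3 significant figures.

K ≈ 556 MeV

γ = 1/√(1 − 0.778²) = 1.5917
K = (γ − 1)m₀c² = (1.5917 − 1) × 939.6 MeV = 0.59169 × 939.6 MeV = 556 MeV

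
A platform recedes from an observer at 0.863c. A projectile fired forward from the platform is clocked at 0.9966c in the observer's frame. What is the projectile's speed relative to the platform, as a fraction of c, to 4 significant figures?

u' ≈ 0.9547c

Inverse velocity addition: u' = (u − v)/(1 − uv/c²)
= (0.9966 − 0.863)/(1 − 0.9966×0.863) = 0.1336/0.139934 = 0.9547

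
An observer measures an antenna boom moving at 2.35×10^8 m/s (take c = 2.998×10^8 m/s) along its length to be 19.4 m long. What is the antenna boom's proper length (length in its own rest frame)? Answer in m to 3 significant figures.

β = v/c = 2.35×10^8 / 2.998×10^8 = 0.78386
γ = 1/√(1 − 0.78386²) = 1.6105
L₀ = γL = 1.6105 × 19.4 = 31.2 m

L₀ ≈ 31.2 m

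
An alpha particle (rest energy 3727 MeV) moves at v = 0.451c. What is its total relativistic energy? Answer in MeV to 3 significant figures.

γ = 1/√(1 − 0.451²) = 1.1204
E = γm₀c² = 1.1204 × 3727 MeV = 4180 MeV

E ≈ 4180 MeV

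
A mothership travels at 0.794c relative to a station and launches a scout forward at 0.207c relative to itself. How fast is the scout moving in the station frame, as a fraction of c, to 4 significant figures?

u ≈ 0.8597c

Compose boost 2: (0.207 + 0.794)/(1 + 0.207×0.794) = 1.001/1.16436 = 0.8597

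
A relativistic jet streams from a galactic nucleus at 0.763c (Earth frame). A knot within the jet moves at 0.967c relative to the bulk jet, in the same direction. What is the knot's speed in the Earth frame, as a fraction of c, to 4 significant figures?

Relativistic velocity addition: u = (u' + v)/(1 + u'v/c²)
= (0.967 + 0.763)/(1 + 0.967×0.763) = 1.730/1.73782 = 0.9955

u ≈ 0.9955c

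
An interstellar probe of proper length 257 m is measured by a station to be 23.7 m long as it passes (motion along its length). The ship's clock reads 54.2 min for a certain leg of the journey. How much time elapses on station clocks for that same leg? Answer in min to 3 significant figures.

Δt ≈ 588 min

Length contraction ⇒ γ = L₀/L = 257/23.7 = 10.844
Time dilation: Δt = γτ₀ = 10.844 × 54.2 min = 588 min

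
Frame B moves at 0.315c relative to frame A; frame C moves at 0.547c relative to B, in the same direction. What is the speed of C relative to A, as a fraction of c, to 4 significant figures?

Compose boost 2: (0.547 + 0.315)/(1 + 0.547×0.315) = 0.8620/1.17230 = 0.7353

u ≈ 0.7353c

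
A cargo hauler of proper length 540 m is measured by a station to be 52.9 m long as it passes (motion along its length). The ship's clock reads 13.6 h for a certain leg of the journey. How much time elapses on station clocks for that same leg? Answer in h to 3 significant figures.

Length contraction ⇒ γ = L₀/L = 540/52.9 = 10.208
Time dilation: Δt = γτ₀ = 10.208 × 13.6 h = 139 h

Δt ≈ 139 h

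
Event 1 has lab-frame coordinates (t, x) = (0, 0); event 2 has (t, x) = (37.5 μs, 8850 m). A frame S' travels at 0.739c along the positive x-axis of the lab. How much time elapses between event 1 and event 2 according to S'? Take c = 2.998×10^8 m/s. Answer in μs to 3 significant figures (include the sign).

Δt' ≈ 23.3 μs

γ = 1/√(1 − 0.739²) = 1.4843
Δt' = γ(Δt − vΔx/c²) = 1.4843 × (37.5 μs − 0.739×8850 m / (2.998×10^8 m/s))
= 1.4843 × (15.685 μs) = 23.3 μs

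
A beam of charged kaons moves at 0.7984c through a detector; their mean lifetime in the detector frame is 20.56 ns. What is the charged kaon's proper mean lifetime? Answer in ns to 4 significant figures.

τ₀ ≈ 12.38 ns

γ = 1/√(1 − 0.7984²) = 1.66078
Proper time: τ₀ = Δt/γ = 20.56/1.66078 = 12.38 ns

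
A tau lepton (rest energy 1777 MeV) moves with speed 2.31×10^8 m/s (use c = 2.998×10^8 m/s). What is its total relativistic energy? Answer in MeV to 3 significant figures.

β = v/c = 2.31×10^8 / 2.998×10^8 = 0.77051
γ = 1/√(1 − 0.77051²) = 1.5688
E = γm₀c² = 1.5688 × 1777 MeV = 2790 MeV

E ≈ 2790 MeV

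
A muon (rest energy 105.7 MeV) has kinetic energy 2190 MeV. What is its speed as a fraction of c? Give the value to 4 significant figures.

γ = 1 + K/(m₀c²) = 1 + 2190/105.7 = 21.7190
β = √(1 − 1/γ²) = 0.9989

β ≈ 0.9989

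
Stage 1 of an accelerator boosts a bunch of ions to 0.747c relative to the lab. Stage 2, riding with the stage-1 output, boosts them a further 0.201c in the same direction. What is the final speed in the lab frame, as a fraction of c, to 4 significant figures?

Compose boost 2: (0.201 + 0.747)/(1 + 0.201×0.747) = 0.9480/1.15015 = 0.8242

u ≈ 0.8242c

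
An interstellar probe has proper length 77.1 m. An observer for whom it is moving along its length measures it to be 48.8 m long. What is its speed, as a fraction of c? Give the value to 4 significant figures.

γ = L₀/L = 77.1/48.8 = 1.57992
β = √(1 − 1/γ²) = 0.7742

β ≈ 0.7742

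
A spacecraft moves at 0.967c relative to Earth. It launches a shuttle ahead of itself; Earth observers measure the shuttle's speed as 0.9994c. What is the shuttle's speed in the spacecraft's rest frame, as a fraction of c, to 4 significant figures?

u' ≈ 0.9649c

Inverse velocity addition: u' = (u − v)/(1 − uv/c²)
= (0.9994 − 0.967)/(1 − 0.9994×0.967) = 0.03240/0.0335802 = 0.9649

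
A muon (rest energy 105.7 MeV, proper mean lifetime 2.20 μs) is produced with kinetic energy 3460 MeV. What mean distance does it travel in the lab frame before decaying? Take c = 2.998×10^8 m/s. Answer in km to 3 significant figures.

γ = 1 + K/(m₀c²) = 1 + 3460/105.7 = 33.734
β = √(1 − 1/γ²) = 0.99956
Dilated lifetime: γτ₀ = 33.734 × 2.20 μs = 74.215 μs
d = βc·γτ₀ = 0.99956 × (2.998×10^8 m/s) × 7.4215×10^-5 s = 22.2 km

d ≈ 22.2 km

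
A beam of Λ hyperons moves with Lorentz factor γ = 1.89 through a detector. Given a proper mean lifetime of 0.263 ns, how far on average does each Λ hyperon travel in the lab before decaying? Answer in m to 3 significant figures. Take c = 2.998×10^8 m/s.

d ≈ 0.126 m

β = √(1 − 1/γ²) = √(1 − 1/1.89²) = 0.84856
Dilated lifetime: Δt = γτ₀ = 1.89 × 0.263 ns = 0.49707 ns
d = vΔt = 0.84856c × 0.49707 ns = 2.5440×10^8 m/s × 4.9707×10^-10 s = 0.126 m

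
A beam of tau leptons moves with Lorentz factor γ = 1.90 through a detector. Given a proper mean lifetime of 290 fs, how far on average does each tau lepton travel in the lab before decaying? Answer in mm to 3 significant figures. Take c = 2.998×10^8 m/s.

β = √(1 − 1/γ²) = √(1 − 1/1.90²) = 0.85029
Dilated lifetime: Δt = γτ₀ = 1.90 × 290 fs = 551.00 fs
d = vΔt = 0.85029c × 551.00 fs = 2.5492×10^8 m/s × 5.5100×10^-13 s = 0.140 mm

d ≈ 0.140 mm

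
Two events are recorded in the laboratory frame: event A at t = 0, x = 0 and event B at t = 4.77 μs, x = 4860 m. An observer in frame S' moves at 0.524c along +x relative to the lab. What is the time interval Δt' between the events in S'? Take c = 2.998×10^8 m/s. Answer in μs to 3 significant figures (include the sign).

γ = 1/√(1 − 0.524²) = 1.1741
Δt' = γ(Δt − vΔx/c²) = 1.1741 × (4.77 μs − 0.524×4860 m / (2.998×10^8 m/s))
= 1.1741 × (-3.7245 μs) = -4.37 μs

Δt' ≈ -4.37 μs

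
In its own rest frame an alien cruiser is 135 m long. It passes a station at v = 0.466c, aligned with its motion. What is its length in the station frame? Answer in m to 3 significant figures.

L ≈ 119 m

γ = 1/√(1 − 0.466²) = 1.1302
Length contraction: L = L₀/γ = 135/1.1302 = 119 m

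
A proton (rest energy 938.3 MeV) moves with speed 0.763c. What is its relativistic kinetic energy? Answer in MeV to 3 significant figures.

K ≈ 513 MeV

γ = 1/√(1 − 0.763²) = 1.5470
K = (γ − 1)m₀c² = (1.5470 − 1) × 938.3 MeV = 0.54703 × 938.3 MeV = 513 MeV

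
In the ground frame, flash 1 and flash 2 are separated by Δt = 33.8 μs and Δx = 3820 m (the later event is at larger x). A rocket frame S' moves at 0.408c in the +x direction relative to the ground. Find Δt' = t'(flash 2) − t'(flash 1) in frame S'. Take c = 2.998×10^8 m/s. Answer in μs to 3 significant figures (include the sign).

Δt' ≈ 31.3 μs

γ = 1/√(1 − 0.408²) = 1.0953
Δt' = γ(Δt − vΔx/c²) = 1.0953 × (33.8 μs − 0.408×3820 m / (2.998×10^8 m/s))
= 1.0953 × (28.601 μs) = 31.3 μs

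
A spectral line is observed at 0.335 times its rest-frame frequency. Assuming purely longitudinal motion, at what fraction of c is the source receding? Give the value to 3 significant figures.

β ≈ 0.798

f_obs/f_src = √((1−β)/(1+β)) = 0.335  ⇒  (1−β)/(1+β) = 0.11223
β = |1 − D²|/(1 + D²) = |1 − 0.11223|/(1 + 0.11223) = 0.798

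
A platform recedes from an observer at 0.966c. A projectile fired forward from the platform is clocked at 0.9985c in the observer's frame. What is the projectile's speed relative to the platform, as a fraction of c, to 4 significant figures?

Inverse velocity addition: u' = (u − v)/(1 − uv/c²)
= (0.9985 − 0.966)/(1 − 0.9985×0.966) = 0.03250/0.0354490 = 0.9168

u' ≈ 0.9168c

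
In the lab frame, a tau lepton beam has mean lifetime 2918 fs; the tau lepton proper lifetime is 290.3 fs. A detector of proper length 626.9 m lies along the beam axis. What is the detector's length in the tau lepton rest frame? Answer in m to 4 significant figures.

Time dilation ⇒ γ = Δt/τ₀ = 2918/290.3 = 10.0517
Length contraction: L = L₀/γ = 626.9/10.0517 = 62.37 m

L ≈ 62.37 m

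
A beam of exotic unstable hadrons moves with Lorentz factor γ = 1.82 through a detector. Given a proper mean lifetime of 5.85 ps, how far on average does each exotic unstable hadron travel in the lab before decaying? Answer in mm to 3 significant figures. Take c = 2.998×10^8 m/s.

β = √(1 − 1/γ²) = √(1 − 1/1.82²) = 0.83553
Dilated lifetime: Δt = γτ₀ = 1.82 × 5.85 ps = 10.647 ps
d = vΔt = 0.83553c × 10.647 ps = 2.5049×10^8 m/s × 1.0647×10^-11 s = 2.67 mm

d ≈ 2.67 mm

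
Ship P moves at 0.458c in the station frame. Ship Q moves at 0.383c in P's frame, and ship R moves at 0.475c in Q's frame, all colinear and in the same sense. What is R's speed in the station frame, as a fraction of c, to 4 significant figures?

u ≈ 0.8885c

Compose boost 2: (0.383 + 0.458)/(1 + 0.383×0.458) = 0.8410/1.17541 = 0.715493
Compose boost 3: (0.475 + 0.715493)/(1 + 0.475×0.715493) = 1.19049/1.33986 = 0.8885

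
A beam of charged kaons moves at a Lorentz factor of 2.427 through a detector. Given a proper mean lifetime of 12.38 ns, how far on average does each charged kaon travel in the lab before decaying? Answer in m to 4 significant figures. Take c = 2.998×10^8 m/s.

d ≈ 8.208 m

β = √(1 − 1/γ²) = √(1 − 1/2.427²) = 0.911170
Dilated lifetime: Δt = γτ₀ = 2.427 × 12.38 ns = 30.0463 ns
d = vΔt = 0.911170c × 30.0463 ns = 2.73169×10^8 m/s × 3.00463×10^-8 s = 8.208 m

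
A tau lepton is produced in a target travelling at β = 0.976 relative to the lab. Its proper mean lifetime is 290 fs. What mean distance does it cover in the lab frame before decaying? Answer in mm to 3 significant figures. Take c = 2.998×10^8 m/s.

γ = 1/√(1 − 0.976²) = 4.5920
Dilated lifetime: Δt = γτ₀ = 4.5920 × 290 fs = 1331.7 fs
d = vΔt = 0.976c × 1331.7 fs = 2.9260×10^8 m/s × 1.3317×10^-12 s = 0.390 mm

d ≈ 0.390 mm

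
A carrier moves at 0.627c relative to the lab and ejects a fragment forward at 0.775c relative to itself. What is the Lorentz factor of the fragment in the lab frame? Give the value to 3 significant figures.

γ ≈ 3.02

u_lab = (0.775 + 0.627)/(1 + 0.775×0.627) = 1.402/1.48592 = 0.943520
γ = 1/√(1 − 0.943520²) = 3.02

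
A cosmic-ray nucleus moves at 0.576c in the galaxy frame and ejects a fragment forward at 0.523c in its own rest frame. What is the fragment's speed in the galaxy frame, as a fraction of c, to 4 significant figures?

Compose boost 2: (0.523 + 0.576)/(1 + 0.523×0.576) = 1.099/1.30125 = 0.8446

u ≈ 0.8446c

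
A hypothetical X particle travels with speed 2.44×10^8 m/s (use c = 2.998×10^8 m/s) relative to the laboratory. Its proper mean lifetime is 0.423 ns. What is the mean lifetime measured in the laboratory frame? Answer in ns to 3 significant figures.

β = v/c = 2.44×10^8 / 2.998×10^8 = 0.81388
γ = 1/√(1 − 0.81388²) = 1.7211
Time dilation: Δt = γτ₀ = 1.7211 × 0.423 ns = 0.728 ns

Δt ≈ 0.728 ns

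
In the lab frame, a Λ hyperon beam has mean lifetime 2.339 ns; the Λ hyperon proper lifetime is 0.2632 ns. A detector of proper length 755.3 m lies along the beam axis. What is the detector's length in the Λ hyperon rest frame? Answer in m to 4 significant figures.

Time dilation ⇒ γ = Δt/τ₀ = 2.339/0.2632 = 8.88678
Length contraction: L = L₀/γ = 755.3/8.88678 = 84.99 m

L ≈ 84.99 m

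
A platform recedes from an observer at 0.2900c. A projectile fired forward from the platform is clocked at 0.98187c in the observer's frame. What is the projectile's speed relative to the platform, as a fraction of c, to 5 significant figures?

u' ≈ 0.96730c

Inverse velocity addition: u' = (u − v)/(1 − uv/c²)
= (0.98187 − 0.2900)/(1 − 0.98187×0.2900) = 0.69187/0.7152577 = 0.96730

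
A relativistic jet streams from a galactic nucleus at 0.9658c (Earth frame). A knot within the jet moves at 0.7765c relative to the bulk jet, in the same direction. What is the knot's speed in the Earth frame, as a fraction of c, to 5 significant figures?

u ≈ 0.99563c

Relativistic velocity addition: u = (u' + v)/(1 + u'v/c²)
= (0.7765 + 0.9658)/(1 + 0.7765×0.9658) = 1.7423/1.749944 = 0.99563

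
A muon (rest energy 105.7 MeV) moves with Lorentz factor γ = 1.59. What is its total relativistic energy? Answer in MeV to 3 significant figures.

E ≈ 168 MeV

γ = 1.59 (given)
E = γm₀c² = 1.59 × 105.7 MeV = 168 MeV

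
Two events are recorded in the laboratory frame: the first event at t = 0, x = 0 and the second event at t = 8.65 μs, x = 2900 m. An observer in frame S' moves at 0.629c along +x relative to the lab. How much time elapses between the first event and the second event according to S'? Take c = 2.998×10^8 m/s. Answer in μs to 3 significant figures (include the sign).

γ = 1/√(1 − 0.629²) = 1.2863
Δt' = γ(Δt − vΔx/c²) = 1.2863 × (8.65 μs − 0.629×2900 m / (2.998×10^8 m/s))
= 1.2863 × (2.5656 μs) = 3.30 μs

Δt' ≈ 3.30 μs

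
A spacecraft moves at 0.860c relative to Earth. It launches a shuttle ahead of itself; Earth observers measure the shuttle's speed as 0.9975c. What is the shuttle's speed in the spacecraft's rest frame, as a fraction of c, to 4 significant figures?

Inverse velocity addition: u' = (u − v)/(1 − uv/c²)
= (0.9975 − 0.860)/(1 − 0.9975×0.860) = 0.1375/0.142150 = 0.9673

u' ≈ 0.9673c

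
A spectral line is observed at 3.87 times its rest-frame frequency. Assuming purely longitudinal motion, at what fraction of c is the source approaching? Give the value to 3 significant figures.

f_obs/f_src = √((1+β)/(1−β)) = 3.87  ⇒  (1+β)/(1−β) = 14.977
β = |1 − D²|/(1 + D²) = |1 − 14.977|/(1 + 14.977) = 0.875

β ≈ 0.875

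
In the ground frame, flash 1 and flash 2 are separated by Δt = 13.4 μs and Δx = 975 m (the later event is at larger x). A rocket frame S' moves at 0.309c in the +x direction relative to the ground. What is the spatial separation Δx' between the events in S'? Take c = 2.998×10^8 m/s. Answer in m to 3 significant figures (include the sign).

Δx' ≈ -280 m

γ = 1/√(1 − 0.309²) = 1.0515
Δx' = γ(Δx − vΔt) = 1.0515 × (975 m − 0.309×(2.998×10^8 m/s)×13.4×10^-6 s)
= 1.0515 × (-266.35 m) = -280 m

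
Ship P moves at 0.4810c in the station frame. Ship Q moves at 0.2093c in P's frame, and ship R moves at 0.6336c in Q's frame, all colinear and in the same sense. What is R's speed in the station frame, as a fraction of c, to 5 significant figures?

u ≈ 0.90224c

Compose boost 2: (0.2093 + 0.4810)/(1 + 0.2093×0.4810) = 0.69030/1.100673 = 0.6271616
Compose boost 3: (0.6336 + 0.6271616)/(1 + 0.6336×0.6271616) = 1.260762/1.397370 = 0.90224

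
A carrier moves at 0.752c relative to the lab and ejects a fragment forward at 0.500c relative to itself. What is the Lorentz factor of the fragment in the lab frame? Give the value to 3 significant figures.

u_lab = (0.500 + 0.752)/(1 + 0.500×0.752) = 1.252/1.37600 = 0.909884
γ = 1/√(1 − 0.909884²) = 2.41

γ ≈ 2.41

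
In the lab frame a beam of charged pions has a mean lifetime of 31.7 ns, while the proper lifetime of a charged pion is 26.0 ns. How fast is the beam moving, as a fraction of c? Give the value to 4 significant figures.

β ≈ 0.5721

γ = Δt/τ₀ = 31.7/26.0 = 1.21923
β = √(1 − 1/γ²) = √(1 − 1/1.21923²) = 0.5721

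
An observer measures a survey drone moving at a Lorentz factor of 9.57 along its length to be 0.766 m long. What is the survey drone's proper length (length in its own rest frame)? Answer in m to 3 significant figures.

L₀ ≈ 7.33 m

γ = 9.57 (given)
L₀ = γL = 9.57 × 0.766 = 7.33 m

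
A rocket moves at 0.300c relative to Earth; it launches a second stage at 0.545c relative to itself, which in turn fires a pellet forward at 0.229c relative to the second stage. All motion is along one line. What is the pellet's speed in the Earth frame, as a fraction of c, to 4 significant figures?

Compose boost 2: (0.545 + 0.300)/(1 + 0.545×0.300) = 0.8450/1.16350 = 0.726257
Compose boost 3: (0.229 + 0.726257)/(1 + 0.229×0.726257) = 0.955257/1.16631 = 0.8190

u ≈ 0.8190c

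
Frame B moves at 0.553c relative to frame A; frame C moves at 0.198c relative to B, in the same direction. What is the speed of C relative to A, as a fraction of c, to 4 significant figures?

u ≈ 0.6769c

Compose boost 2: (0.198 + 0.553)/(1 + 0.198×0.553) = 0.7510/1.10949 = 0.6769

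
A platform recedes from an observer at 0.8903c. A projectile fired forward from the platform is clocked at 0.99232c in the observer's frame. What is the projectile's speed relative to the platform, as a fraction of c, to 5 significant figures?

u' ≈ 0.87543c

Inverse velocity addition: u' = (u − v)/(1 − uv/c²)
= (0.99232 − 0.8903)/(1 − 0.99232×0.8903) = 0.10202/0.1165375 = 0.87543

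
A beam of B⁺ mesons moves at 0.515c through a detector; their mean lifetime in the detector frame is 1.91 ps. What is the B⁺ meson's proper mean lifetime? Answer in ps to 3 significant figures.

τ₀ ≈ 1.64 ps

γ = 1/√(1 − 0.515²) = 1.1666
Proper time: τ₀ = Δt/γ = 1.91/1.1666 = 1.64 ps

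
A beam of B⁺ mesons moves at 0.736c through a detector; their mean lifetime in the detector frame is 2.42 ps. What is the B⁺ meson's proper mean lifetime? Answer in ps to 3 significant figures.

τ₀ ≈ 1.64 ps

γ = 1/√(1 − 0.736²) = 1.4771
Proper time: τ₀ = Δt/γ = 2.42/1.4771 = 1.64 ps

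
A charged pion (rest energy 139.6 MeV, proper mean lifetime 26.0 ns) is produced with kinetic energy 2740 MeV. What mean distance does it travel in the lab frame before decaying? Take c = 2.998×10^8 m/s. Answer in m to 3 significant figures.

γ = 1 + K/(m₀c²) = 1 + 2740/139.6 = 20.628
β = √(1 − 1/γ²) = 0.99882
Dilated lifetime: γτ₀ = 20.628 × 26.0 ns = 536.32 ns
d = βc·γτ₀ = 0.99882 × (2.998×10^8 m/s) × 5.3632×10^-7 s = 161 m

d ≈ 161 m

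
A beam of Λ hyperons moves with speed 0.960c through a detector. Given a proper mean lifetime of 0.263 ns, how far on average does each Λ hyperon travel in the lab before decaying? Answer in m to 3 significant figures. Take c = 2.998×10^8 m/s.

γ = 1/√(1 − 0.960²) = 3.5714
Dilated lifetime: Δt = γτ₀ = 3.5714 × 0.263 ns = 0.93929 ns
d = vΔt = 0.960c × 0.93929 ns = 2.8781×10^8 m/s × 9.3929×10^-10 s = 0.270 m

d ≈ 0.270 m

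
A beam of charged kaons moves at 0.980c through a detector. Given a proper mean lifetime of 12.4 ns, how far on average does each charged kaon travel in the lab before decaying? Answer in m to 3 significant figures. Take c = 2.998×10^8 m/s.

d ≈ 18.3 m

γ = 1/√(1 − 0.980²) = 5.0252
Dilated lifetime: Δt = γτ₀ = 5.0252 × 12.4 ns = 62.312 ns
d = vΔt = 0.980c × 62.312 ns = 2.9380×10^8 m/s × 6.2312×10^-8 s = 18.3 m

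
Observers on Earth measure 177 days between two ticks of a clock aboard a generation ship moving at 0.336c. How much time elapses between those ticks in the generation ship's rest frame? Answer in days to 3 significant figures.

γ = 1/√(1 − 0.336²) = 1.0617
Proper time: τ₀ = Δt/γ = 177/1.0617 = 167 days

τ₀ ≈ 167 days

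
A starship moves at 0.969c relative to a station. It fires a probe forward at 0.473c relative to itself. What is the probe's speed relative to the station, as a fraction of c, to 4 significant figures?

u ≈ 0.9888c

Relativistic velocity addition: u = (u' + v)/(1 + u'v/c²)
= (0.473 + 0.969)/(1 + 0.473×0.969) = 1.442/1.45834 = 0.9888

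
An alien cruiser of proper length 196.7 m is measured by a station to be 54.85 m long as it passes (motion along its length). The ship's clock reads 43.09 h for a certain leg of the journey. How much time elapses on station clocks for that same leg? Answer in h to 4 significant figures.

Δt ≈ 154.5 h

Length contraction ⇒ γ = L₀/L = 196.7/54.85 = 3.58614
Time dilation: Δt = γτ₀ = 3.58614 × 43.09 h = 154.5 h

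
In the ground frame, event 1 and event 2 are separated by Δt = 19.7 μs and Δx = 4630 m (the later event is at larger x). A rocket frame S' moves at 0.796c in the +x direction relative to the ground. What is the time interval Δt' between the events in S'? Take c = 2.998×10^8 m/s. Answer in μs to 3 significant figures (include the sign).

γ = 1/√(1 − 0.796²) = 1.6521
Δt' = γ(Δt − vΔx/c²) = 1.6521 × (19.7 μs − 0.796×4630 m / (2.998×10^8 m/s))
= 1.6521 × (7.4069 μs) = 12.2 μs

Δt' ≈ 12.2 μs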